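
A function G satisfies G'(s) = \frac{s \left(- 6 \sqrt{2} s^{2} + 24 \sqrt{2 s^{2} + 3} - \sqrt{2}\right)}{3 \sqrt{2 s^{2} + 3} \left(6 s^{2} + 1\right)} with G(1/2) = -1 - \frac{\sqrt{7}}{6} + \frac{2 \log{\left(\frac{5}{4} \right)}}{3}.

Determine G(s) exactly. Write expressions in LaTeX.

G(s) = - \frac{\sqrt{s^{2} + \frac{3}{2}}}{3} + \frac{2 \log{\left(3 s^{2} + \frac{1}{2} \right)}}{3} - 1

Any candidate G(s) must reproduce the stated G'(s) exactly.
A general antiderivative is - \frac{\sqrt{s^{2} + \frac{3}{2}}}{3} + \frac{2 \log{\left(3 s^{2} + \frac{1}{2} \right)}}{3} + C.
The condition gives C = -1 - \frac{\sqrt{7}}{6} + \frac{2 \log{\left(\frac{5}{4} \right)}}{3} - (- \frac{\sqrt{7}}{6} + \frac{2 \log{\left(\frac{5}{4} \right)}}{3}) = -1.
So G(s) = - \frac{\sqrt{s^{2} + \frac{3}{2}}}{3} + \frac{2 \log{\left(3 s^{2} + \frac{1}{2} \right)}}{3} - 1.
Check: d/ds[- \frac{\sqrt{s^{2} + \frac{3}{2}}}{3} + \frac{2 \log{\left(3 s^{2} + \frac{1}{2} \right)}}{3} - 1] = \frac{- 6 \sqrt{2} s^{3} + 24 s \sqrt{2 s^{2} + 3} - \sqrt{2} s}{18 s^{2} \sqrt{2 s^{2} + 3} + 3 \sqrt{2 s^{2} + 3}}, which equals G'(s).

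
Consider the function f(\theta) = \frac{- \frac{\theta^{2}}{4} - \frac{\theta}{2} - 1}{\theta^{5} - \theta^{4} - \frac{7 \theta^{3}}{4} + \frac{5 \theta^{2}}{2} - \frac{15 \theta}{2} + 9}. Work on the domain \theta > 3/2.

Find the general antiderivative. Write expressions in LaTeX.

F(\theta) = \frac{993 \log{\left(\theta - \frac{3}{2} \right)}}{14161} - \frac{2 \log{\left(\theta + 2 \right)}}{147} - \frac{49 \log{\left(\theta^{2} + 2 \right)}}{1734} + \frac{10 \sqrt{2} \operatorname{atan}{\left(\frac{\sqrt{2} \theta}{2} \right)}}{867} + \frac{37}{238 \theta - 357} + C

The denominator factors as \left(\theta + 2\right) \left(2 \theta - 3\right)^{2} \left(\theta^{2} + 2\right); partial fractions split f into directly integrable pieces: - \frac{49 \theta - 20}{867 \left(\theta^{2} + 2\right)} + \frac{1986}{14161 \left(2 \theta - 3\right)} - \frac{74}{119 \left(2 \theta - 3\right)^{2}} - \frac{2}{147 \left(\theta + 2\right)}.
Check: d/d\theta[\frac{993 \log{\left(\theta - \frac{3}{2} \right)}}{14161} - \frac{2 \log{\left(\theta + 2 \right)}}{147} - \frac{49 \log{\left(\theta^{2} + 2 \right)}}{1734} + \frac{10 \sqrt{2} \operatorname{atan}{\left(\frac{\sqrt{2} \theta}{2} \right)}}{867} + \frac{37}{238 \theta - 357}] = \frac{- \theta^{2} - 2 \theta - 4}{4 \theta^{5} - 4 \theta^{4} - 7 \theta^{3} + 10 \theta^{2} - 30 \theta + 36}, which equals f(\theta).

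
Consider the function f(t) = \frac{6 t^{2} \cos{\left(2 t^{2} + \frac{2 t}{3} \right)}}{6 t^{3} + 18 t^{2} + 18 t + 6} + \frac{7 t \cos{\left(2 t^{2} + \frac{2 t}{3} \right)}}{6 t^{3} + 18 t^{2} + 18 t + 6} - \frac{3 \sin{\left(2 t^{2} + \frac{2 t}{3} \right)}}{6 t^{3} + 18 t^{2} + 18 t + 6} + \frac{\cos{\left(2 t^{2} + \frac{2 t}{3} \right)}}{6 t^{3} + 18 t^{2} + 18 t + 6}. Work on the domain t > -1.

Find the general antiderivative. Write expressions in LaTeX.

F(t) = \frac{\sin{\left(2 t^{2} + \frac{2 t}{3} \right)}}{4 t^{2} + 8 t + 4} + C

Recognize the product-rule pattern: f = u'v + uv' with u = \frac{1}{4 \left(t + 1\right)^{2}}, v = \sin{\left(2 t^{2} + \frac{2 t}{3} \right)}, so integration by parts undoes it.
Check: d/dt[\frac{\sin{\left(2 t^{2} + \frac{2 t}{3} \right)}}{4 t^{2} + 8 t + 4}] = \frac{6 t^{2} \cos{\left(2 t^{2} + \frac{2 t}{3} \right)} + 7 t \cos{\left(2 t^{2} + \frac{2 t}{3} \right)} - 3 \sin{\left(2 t^{2} + \frac{2 t}{3} \right)} + \cos{\left(2 t^{2} + \frac{2 t}{3} \right)}}{6 t^{3} + 18 t^{2} + 18 t + 6}, which equals f(t).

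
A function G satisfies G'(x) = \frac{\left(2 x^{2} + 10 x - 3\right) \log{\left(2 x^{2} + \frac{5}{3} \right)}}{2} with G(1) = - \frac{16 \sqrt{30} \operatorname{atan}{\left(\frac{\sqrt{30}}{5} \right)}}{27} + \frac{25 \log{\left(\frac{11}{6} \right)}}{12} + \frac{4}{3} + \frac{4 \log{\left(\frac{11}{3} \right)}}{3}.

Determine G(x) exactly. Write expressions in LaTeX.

A candidate passes only if d/dx[G] lands on the given G'(x) exactly.
A general antiderivative is - \frac{2 x^{3}}{9} - \frac{5 x^{2}}{2} + \frac{32 x}{9} + \left(\frac{x^{3}}{3} + \frac{5 x^{2}}{2} - \frac{3 x}{2}\right) \log{\left(2 x^{2} + \frac{5}{3} \right)} + \frac{25 \log{\left(x^{2} + \frac{5}{6} \right)}}{12} - \frac{16 \sqrt{30} \operatorname{atan}{\left(\frac{\sqrt{30} x}{5} \right)}}{27} + C.
The condition gives C = - \frac{16 \sqrt{30} \operatorname{atan}{\left(\frac{\sqrt{30}}{5} \right)}}{27} + \frac{25 \log{\left(\frac{11}{6} \right)}}{12} + \frac{4}{3} + \frac{4 \log{\left(\frac{11}{3} \right)}}{3} - (- \frac{16 \sqrt{30} \operatorname{atan}{\left(\frac{\sqrt{30}}{5} \right)}}{27} + \frac{5}{6} + \frac{25 \log{\left(\frac{11}{6} \right)}}{12} + \frac{4 \log{\left(\frac{11}{3} \right)}}{3}) = \frac{1}{2}.
So G(x) = \frac{36 x^{3} \log{\left(2 x^{2} + \frac{5}{3} \right)} - 24 x^{3} + 270 x^{2} \log{\left(2 x^{2} + \frac{5}{3} \right)} - 270 x^{2} - 162 x \log{\left(2 x^{2} + \frac{5}{3} \right)} + 384 x + 225 \log{\left(x^{2} + \frac{5}{6} \right)} - 64 \sqrt{30} \operatorname{atan}{\left(\frac{\sqrt{30} x}{5} \right)} + 54}{108}.
Check: d/dx[\frac{36 x^{3} \log{\left(2 x^{2} + \frac{5}{3} \right)} - 24 x^{3} + 270 x^{2} \log{\left(2 x^{2} + \frac{5}{3} \right)} - 270 x^{2} - 162 x \log{\left(2 x^{2} + \frac{5}{3} \right)} + 384 x + 225 \log{\left(x^{2} + \frac{5}{6} \right)} - 64 \sqrt{30} \operatorname{atan}{\left(\frac{\sqrt{30} x}{5} \right)} + 54}{108}] = x^{2} \log{\left(2 x^{2} + \frac{5}{3} \right)} + 5 x \log{\left(2 x^{2} + \frac{5}{3} \right)} - \frac{3 \log{\left(2 x^{2} + \frac{5}{3} \right)}}{2}, which equals G'(x).

G(x) = \frac{36 x^{3} \log{\left(2 x^{2} + \frac{5}{3} \right)} - 24 x^{3} + 270 x^{2} \log{\left(2 x^{2} + \frac{5}{3} \right)} - 270 x^{2} - 162 x \log{\left(2 x^{2} + \frac{5}{3} \right)} + 384 x + 225 \log{\left(x^{2} + \frac{5}{6} \right)} - 64 \sqrt{30} \operatorname{atan}{\left(\frac{\sqrt{30} x}{5} \right)} + 54}{108}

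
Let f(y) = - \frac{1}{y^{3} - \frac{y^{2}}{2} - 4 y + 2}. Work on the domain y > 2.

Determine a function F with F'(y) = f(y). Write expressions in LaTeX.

An antiderivative is F(y) = \frac{- 5 \log{\left(y - 2 \right)} + 8 \log{\left(y - \frac{1}{2} \right)} - 3 \log{\left(y + 2 \right)}}{30}.

The denominator factors as \left(y - 2\right) \left(y + 2\right) \left(2 y - 1\right); partial fractions split f into directly integrable pieces: \frac{8}{15 \left(2 y - 1\right)} - \frac{1}{10 \left(y + 2\right)} - \frac{1}{6 \left(y - 2\right)}.
Check: d/dy[\frac{- 5 \log{\left(y - 2 \right)} + 8 \log{\left(y - \frac{1}{2} \right)} - 3 \log{\left(y + 2 \right)}}{30}] = - \frac{2}{2 y^{3} - y^{2} - 8 y + 4}, which equals f(y).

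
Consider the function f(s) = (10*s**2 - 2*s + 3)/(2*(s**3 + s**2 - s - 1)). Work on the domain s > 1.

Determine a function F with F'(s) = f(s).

The denominator factors as 2*(s - 1)*(s + 1)**2; partial fractions split f into directly integrable pieces: 29/(8*(s + 1)) - 15/(4*(s + 1)**2) + 11/(8*(s - 1)).
Check: d/ds[(11*s*log(s - 1) + 29*s*log(s + 1) + 11*log(s - 1) + 29*log(s + 1) + 30)/(8*(s + 1))] = (10*s**2 - 2*s + 3)/(2*s**3 + 2*s**2 - 2*s - 2), which equals f(s).

An antiderivative is F(s) = (11*s*log(s - 1) + 29*s*log(s + 1) + 11*log(s - 1) + 29*log(s + 1) + 30)/(8*(s + 1)).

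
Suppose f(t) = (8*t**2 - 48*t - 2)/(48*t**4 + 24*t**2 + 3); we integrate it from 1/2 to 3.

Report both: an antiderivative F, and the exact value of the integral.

Antiderivative: F(t) = -t/(6*t**2 + 3/2) + 1/(2*t**2 + 1/2); value = -5/6

Recognize the product-rule pattern: f = u'v + uv' with u = 1/(2*t**2 + 1/2), v = 1 - t/3, so integration by parts undoes it.
F(t) = -t/(6*t**2 + 3/2) + 1/(2*t**2 + 1/2) is an antiderivative of f.
Check: d/dt[-t/(6*t**2 + 3/2) + 1/(2*t**2 + 1/2)] = (8*t**2 - 48*t - 2)/(48*t**4 + 24*t**2 + 3) = f(t).
F(3) = 0; F(1/2) = 5/6.
Integral = F(3) - F(1/2) = -5/6.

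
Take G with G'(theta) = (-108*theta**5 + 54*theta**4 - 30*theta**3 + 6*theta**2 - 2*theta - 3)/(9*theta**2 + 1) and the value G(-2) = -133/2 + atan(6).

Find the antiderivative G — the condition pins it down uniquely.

For G(theta) to be correct, d/dtheta[G] must agree with the stated G'(theta) identically.
A general antiderivative is -3*theta**4 + 2*theta**3 - theta**2 - atan(3*theta) - 1/2 + C.
The condition gives C = -133/2 + atan(6) - (-137/2 + atan(6)) = 2.
So G(theta) = -3*theta**4 + 2*theta**3 - theta**2 - atan(3*theta) + 3/2.
Check: d/dtheta[-3*theta**4 + 2*theta**3 - theta**2 - atan(3*theta) + 3/2] = (-108*theta**5 + 54*theta**4 - 30*theta**3 + 6*theta**2 - 2*theta - 3)/(9*theta**2 + 1) = G'(theta).

G(theta) = -3*theta**4 + 2*theta**3 - theta**2 - atan(3*theta) + 3/2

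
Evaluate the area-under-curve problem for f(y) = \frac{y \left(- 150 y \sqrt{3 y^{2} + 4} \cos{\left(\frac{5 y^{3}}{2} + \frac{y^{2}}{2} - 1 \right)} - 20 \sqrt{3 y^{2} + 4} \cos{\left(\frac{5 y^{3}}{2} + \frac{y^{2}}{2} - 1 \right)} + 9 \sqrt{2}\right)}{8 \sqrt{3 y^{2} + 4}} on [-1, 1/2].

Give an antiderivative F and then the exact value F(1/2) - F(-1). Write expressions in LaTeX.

Any candidate F(y) must reproduce f(y) exactly when differentiated.
F(y) = \frac{3 \sqrt{2} \sqrt{3 y^{2} + 4} - 20 \sin{\left(\frac{5 y^{3}}{2} + \frac{y^{2}}{2} - 1 \right)}}{8} is an antiderivative of f.
Check: d/dy[\frac{3 \sqrt{2} \sqrt{3 y^{2} + 4} - 20 \sin{\left(\frac{5 y^{3}}{2} + \frac{y^{2}}{2} - 1 \right)}}{8}] = \frac{- 150 y^{2} \sqrt{3 y^{2} + 4} \cos{\left(\frac{5 y^{3}}{2} + \frac{y^{2}}{2} - 1 \right)} - 20 y \sqrt{3 y^{2} + 4} \cos{\left(\frac{5 y^{3}}{2} + \frac{y^{2}}{2} - 1 \right)} + 9 \sqrt{2} y}{8 \sqrt{3 y^{2} + 4}}, which equals f(y).
F(1/2) = \frac{3 \sqrt{38}}{16} + \frac{5 \sin{\left(\frac{9}{16} \right)}}{2}; F(-1) = \frac{5 \sin{\left(3 \right)}}{2} + \frac{3 \sqrt{14}}{8}.
Integral = F(1/2) - F(-1) = - \frac{3 \sqrt{14}}{8} - \frac{5 \sin{\left(3 \right)}}{2} + \frac{3 \sqrt{38}}{16} + \frac{5 \sin{\left(\frac{9}{16} \right)}}{2}.

Antiderivative: F(y) = \frac{3 \sqrt{2} \sqrt{3 y^{2} + 4} - 20 \sin{\left(\frac{5 y^{3}}{2} + \frac{y^{2}}{2} - 1 \right)}}{8}; value = - \frac{3 \sqrt{14}}{8} - \frac{5 \sin{\left(3 \right)}}{2} + \frac{3 \sqrt{38}}{16} + \frac{5 \sin{\left(\frac{9}{16} \right)}}{2}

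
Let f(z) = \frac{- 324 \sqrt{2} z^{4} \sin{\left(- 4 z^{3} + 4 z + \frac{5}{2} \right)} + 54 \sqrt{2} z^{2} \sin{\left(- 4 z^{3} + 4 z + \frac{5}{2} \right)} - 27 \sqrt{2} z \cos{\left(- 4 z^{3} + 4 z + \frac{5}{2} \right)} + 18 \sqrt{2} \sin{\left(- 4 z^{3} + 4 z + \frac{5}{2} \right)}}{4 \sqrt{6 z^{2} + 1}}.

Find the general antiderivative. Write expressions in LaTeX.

f has the shape u'v + uv' for u = - \frac{9 \sqrt{3 z^{2} + \frac{1}{2}}}{4} and v = \cos{\left(- 4 z^{3} + 4 z + \frac{5}{2} \right)} — it is the derivative of the product u*v.
Check: d/dz[- \frac{9 \sqrt{2} \sqrt{6 z^{2} + 1} \cos{\left(- 4 z^{3} + 4 z + \frac{5}{2} \right)}}{8}] = \frac{- 324 \sqrt{2} z^{4} \sin{\left(- 4 z^{3} + 4 z + \frac{5}{2} \right)} + 54 \sqrt{2} z^{2} \sin{\left(- 4 z^{3} + 4 z + \frac{5}{2} \right)} - 27 \sqrt{2} z \cos{\left(- 4 z^{3} + 4 z + \frac{5}{2} \right)} + 18 \sqrt{2} \sin{\left(- 4 z^{3} + 4 z + \frac{5}{2} \right)}}{4 \sqrt{6 z^{2} + 1}} = f(z).

F(z) = - \frac{9 \sqrt{2} \sqrt{6 z^{2} + 1} \cos{\left(- 4 z^{3} + 4 z + \frac{5}{2} \right)}}{8} + C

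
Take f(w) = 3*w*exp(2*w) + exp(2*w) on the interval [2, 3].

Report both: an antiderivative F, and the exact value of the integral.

Antiderivative: F(w) = 3*w*exp(2*w)/2 - exp(2*w)/4; value = -11*exp(4)/4 + 17*exp(6)/4

Recognize the product-rule pattern: f = u'v + uv' with u = 3*w/2 - 1/4, v = exp(2*w), so integration by parts undoes it.
F(w) = 3*w*exp(2*w)/2 - exp(2*w)/4 is an antiderivative of f.
Check: d/dw[3*w*exp(2*w)/2 - exp(2*w)/4] = 3*w*exp(2*w) + exp(2*w) = f(w).
F(3) = 17*exp(6)/4; F(2) = 11*exp(4)/4.
Integral = F(3) - F(2) = -11*exp(4)/4 + 17*exp(6)/4.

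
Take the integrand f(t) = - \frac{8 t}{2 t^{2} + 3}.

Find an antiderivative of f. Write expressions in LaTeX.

An antiderivative is F(t) = - 2 \log{\left(2 t^{2} + 3 \right)}.

f matches the chain-rule pattern g'(h)*h' with inner function h(t) = 2 t^{2} + 3; substituting u = h(t) collapses the integral.
Check: d/dt[- 2 \log{\left(2 t^{2} + 3 \right)}] = - \frac{8 t}{2 t^{2} + 3} = f(t).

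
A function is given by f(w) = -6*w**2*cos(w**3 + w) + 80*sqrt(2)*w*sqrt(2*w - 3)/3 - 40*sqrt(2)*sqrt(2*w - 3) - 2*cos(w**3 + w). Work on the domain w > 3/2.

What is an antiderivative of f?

The integrand splits into summands that can be handled one at a time.
Check: d/dw[2*(4*sqrt(2)*(2*w - 3)**(5/2) - 3*sin(w**3 + w))/3] = -6*w**2*cos(w**3 + w) + 80*sqrt(2)*w*sqrt(2*w - 3)/3 - 40*sqrt(2)*sqrt(2*w - 3) - 2*cos(w**3 + w) = f(w).

An antiderivative is F(w) = 2*(4*sqrt(2)*(2*w - 3)**(5/2) - 3*sin(w**3 + w))/3.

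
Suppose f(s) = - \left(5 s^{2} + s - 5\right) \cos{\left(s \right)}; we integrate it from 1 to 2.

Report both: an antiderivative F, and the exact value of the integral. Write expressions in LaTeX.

Antiderivative: F(s) = - 5 s^{2} \sin{\left(s \right)} - s \sin{\left(s \right)} - 10 s \cos{\left(s \right)} + 15 \sin{\left(s \right)} - \cos{\left(s \right)}; value = - 9 \sin{\left(1 \right)} - 7 \sin{\left(2 \right)} + 11 \cos{\left(1 \right)} - 21 \cos{\left(2 \right)}

Whatever form F(s) takes, F'(s) = f(s) is non-negotiable.
F(s) = - 5 s^{2} \sin{\left(s \right)} - s \sin{\left(s \right)} - 10 s \cos{\left(s \right)} + 15 \sin{\left(s \right)} - \cos{\left(s \right)} is an antiderivative of f.
Check: d/ds[- 5 s^{2} \sin{\left(s \right)} - s \sin{\left(s \right)} - 10 s \cos{\left(s \right)} + 15 \sin{\left(s \right)} - \cos{\left(s \right)}] = - 5 s^{2} \cos{\left(s \right)} - s \cos{\left(s \right)} + 5 \cos{\left(s \right)}, which equals f(s).
F(2) = - 7 \sin{\left(2 \right)} - 21 \cos{\left(2 \right)}; F(1) = - 11 \cos{\left(1 \right)} + 9 \sin{\left(1 \right)}.
Integral = F(2) - F(1) = - 9 \sin{\left(1 \right)} - 7 \sin{\left(2 \right)} + 11 \cos{\left(1 \right)} - 21 \cos{\left(2 \right)}.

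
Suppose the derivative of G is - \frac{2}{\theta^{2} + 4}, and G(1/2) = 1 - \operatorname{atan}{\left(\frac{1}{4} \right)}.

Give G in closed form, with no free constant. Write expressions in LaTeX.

Check a candidate G(\theta) by differentiating: d/d\theta[G] must match the given G'(\theta).
A general antiderivative is - \operatorname{atan}{\left(\frac{\theta}{2} \right)} + C.
The condition gives C = 1 - \operatorname{atan}{\left(\frac{1}{4} \right)} - (- \operatorname{atan}{\left(\frac{1}{4} \right)}) = 1.
So G(\theta) = 1 - \operatorname{atan}{\left(\frac{\theta}{2} \right)}.
Check: d/d\theta[1 - \operatorname{atan}{\left(\frac{\theta}{2} \right)}] = - \frac{2}{\theta^{2} + 4} = G'(\theta).

G(\theta) = 1 - \operatorname{atan}{\left(\frac{\theta}{2} \right)}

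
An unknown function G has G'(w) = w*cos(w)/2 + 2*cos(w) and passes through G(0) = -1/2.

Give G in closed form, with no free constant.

The integrand splits into summands that can be handled one at a time.
A general antiderivative is w*sin(w)/2 + 2*sin(w) + cos(w)/2 + C.
The condition gives C = -1/2 - (1/2) = -1.
So G(w) = (w*sin(w) + 4*sin(w) + cos(w) - 2)/2.
Check: d/dw[(w*sin(w) + 4*sin(w) + cos(w) - 2)/2] = w*cos(w)/2 + 2*cos(w) = G'(w).

G(w) = (w*sin(w) + 4*sin(w) + cos(w) - 2)/2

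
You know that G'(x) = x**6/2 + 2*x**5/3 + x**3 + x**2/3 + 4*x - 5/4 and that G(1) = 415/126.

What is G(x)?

G(x) = (18*x**7 + 28*x**6 + 63*x**4 + 28*x**3 + 504*x**2 - 315*x + 504)/252

The integrand splits into summands that can be handled one at a time.
A general antiderivative is x**7/14 + x**6/9 + x**4/4 + x**3/9 + 2*x**2 - 5*x/4 + C.
The condition gives C = 415/126 - (163/126) = 2.
So G(x) = (18*x**7 + 28*x**6 + 63*x**4 + 28*x**3 + 504*x**2 - 315*x + 504)/252.
Check: d/dx[(18*x**7 + 28*x**6 + 63*x**4 + 28*x**3 + 504*x**2 - 315*x + 504)/252] = x**6/2 + 2*x**5/3 + x**3 + x**2/3 + 4*x - 5/4 = G'(x).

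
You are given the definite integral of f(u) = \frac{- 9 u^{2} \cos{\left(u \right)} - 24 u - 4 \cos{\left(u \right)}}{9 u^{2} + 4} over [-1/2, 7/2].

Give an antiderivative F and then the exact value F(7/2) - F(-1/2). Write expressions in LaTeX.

Recover f(u) by differentiating a candidate F(u); any mismatch rules it out.
F(u) = - \frac{4 \log{\left(3 u^{2} + \frac{4}{3} \right)}}{3} - \sin{\left(u \right)} is an antiderivative of f.
Check: d/du[- \frac{4 \log{\left(3 u^{2} + \frac{4}{3} \right)}}{3} - \sin{\left(u \right)}] = \frac{- 9 u^{2} \cos{\left(u \right)} - 24 u - 4 \cos{\left(u \right)}}{9 u^{2} + 4} = f(u).
F(7/2) = - \frac{4 \log{\left(\frac{457}{12} \right)}}{3} - \sin{\left(\frac{7}{2} \right)}; F(-1/2) = - \frac{4 \log{\left(\frac{25}{12} \right)}}{3} + \sin{\left(\frac{1}{2} \right)}.
Integral = F(7/2) - F(-1/2) = - \frac{4 \log{\left(\frac{457}{12} \right)}}{3} - \sin{\left(\frac{1}{2} \right)} - \sin{\left(\frac{7}{2} \right)} + \frac{4 \log{\left(\frac{25}{12} \right)}}{3}.

Antiderivative: F(u) = - \frac{4 \log{\left(3 u^{2} + \frac{4}{3} \right)}}{3} - \sin{\left(u \right)}; value = - \frac{4 \log{\left(\frac{457}{12} \right)}}{3} - \sin{\left(\frac{1}{2} \right)} - \sin{\left(\frac{7}{2} \right)} + \frac{4 \log{\left(\frac{25}{12} \right)}}{3}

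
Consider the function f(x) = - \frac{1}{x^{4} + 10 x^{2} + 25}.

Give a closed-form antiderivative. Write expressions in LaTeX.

An antiderivative is F(x) = \frac{- \sqrt{5} x^{2} \operatorname{atan}{\left(\frac{\sqrt{5} x}{5} \right)} - 5 x - 5 \sqrt{5} \operatorname{atan}{\left(\frac{\sqrt{5} x}{5} \right)}}{50 x^{2} + 250}.

Whatever form F(x) takes, F'(x) = f(x) is non-negotiable.
Check: d/dx[\frac{- \sqrt{5} x^{2} \operatorname{atan}{\left(\frac{\sqrt{5} x}{5} \right)} - 5 x - 5 \sqrt{5} \operatorname{atan}{\left(\frac{\sqrt{5} x}{5} \right)}}{50 x^{2} + 250}] = - \frac{1}{x^{4} + 10 x^{2} + 25} = f(x).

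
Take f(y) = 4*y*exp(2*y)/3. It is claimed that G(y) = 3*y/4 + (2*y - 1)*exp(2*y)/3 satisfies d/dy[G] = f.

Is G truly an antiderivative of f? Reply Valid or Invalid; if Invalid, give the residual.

d/dy[G] = 4*y*exp(2*y)/3 + 3/4
d/dy[G] - f(y) = 3/4 != 0.

Invalid: d/dy[G] - f = 3/4, which is not 0.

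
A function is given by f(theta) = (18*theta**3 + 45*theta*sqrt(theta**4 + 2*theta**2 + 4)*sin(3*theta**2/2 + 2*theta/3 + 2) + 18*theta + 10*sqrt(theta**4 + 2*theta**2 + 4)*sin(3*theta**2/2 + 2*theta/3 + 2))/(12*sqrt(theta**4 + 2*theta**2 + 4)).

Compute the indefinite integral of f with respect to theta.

A candidate is checked by its d/dtheta: the result must match f(theta).
Check: d/dtheta[-(-3*sqrt(theta**4 + 2*theta**2 + 4) + 5*cos(3*theta**2/2 + 2*theta/3 + 2))/4] = (18*theta**3 + 45*theta*sqrt(theta**4 + 2*theta**2 + 4)*sin(3*theta**2/2 + 2*theta/3 + 2) + 18*theta + 10*sqrt(theta**4 + 2*theta**2 + 4)*sin(3*theta**2/2 + 2*theta/3 + 2))/(12*sqrt(theta**4 + 2*theta**2 + 4)) = f(theta).

F(theta) = -(-3*sqrt(theta**4 + 2*theta**2 + 4) + 5*cos(3*theta**2/2 + 2*theta/3 + 2))/4 + C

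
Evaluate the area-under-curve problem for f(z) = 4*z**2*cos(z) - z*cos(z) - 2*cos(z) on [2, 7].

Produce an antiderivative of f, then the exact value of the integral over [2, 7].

Antiderivative: F(z) = 4*z**2*sin(z) - z*sin(z) + 8*z*cos(z) - 10*sin(z) - cos(z); value = -4*sin(2) - 15*cos(2) + 55*cos(7) + 179*sin(7)

The integrand splits into summands that can be handled one at a time.
F(z) = 4*z**2*sin(z) - z*sin(z) + 8*z*cos(z) - 10*sin(z) - cos(z) is an antiderivative of f.
Check: d/dz[4*z**2*sin(z) - z*sin(z) + 8*z*cos(z) - 10*sin(z) - cos(z)] = 4*z**2*cos(z) - z*cos(z) - 2*cos(z) = f(z).
F(7) = 55*cos(7) + 179*sin(7); F(2) = 15*cos(2) + 4*sin(2).
Integral = F(7) - F(2) = -4*sin(2) - 15*cos(2) + 55*cos(7) + 179*sin(7).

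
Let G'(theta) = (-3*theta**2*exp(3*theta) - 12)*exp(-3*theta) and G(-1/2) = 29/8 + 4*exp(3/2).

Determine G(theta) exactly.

G(theta) = (-2*theta**3*exp(3*theta) + 7*exp(3*theta) + 8)*exp(-3*theta)/2

Since d/dtheta undoes antidifferentiation here, G(theta) must give back the stated G'(theta).
A general antiderivative is -theta**3 + 3 + 4*exp(-3*theta) + C.
The condition gives C = 29/8 + 4*exp(3/2) - (25/8 + 4*exp(3/2)) = 1/2.
So G(theta) = (-2*theta**3*exp(3*theta) + 7*exp(3*theta) + 8)*exp(-3*theta)/2.
Check: d/dtheta[(-2*theta**3*exp(3*theta) + 7*exp(3*theta) + 8)*exp(-3*theta)/2] = (-3*theta**2*exp(3*theta) - 12)*exp(-3*theta) = G'(theta).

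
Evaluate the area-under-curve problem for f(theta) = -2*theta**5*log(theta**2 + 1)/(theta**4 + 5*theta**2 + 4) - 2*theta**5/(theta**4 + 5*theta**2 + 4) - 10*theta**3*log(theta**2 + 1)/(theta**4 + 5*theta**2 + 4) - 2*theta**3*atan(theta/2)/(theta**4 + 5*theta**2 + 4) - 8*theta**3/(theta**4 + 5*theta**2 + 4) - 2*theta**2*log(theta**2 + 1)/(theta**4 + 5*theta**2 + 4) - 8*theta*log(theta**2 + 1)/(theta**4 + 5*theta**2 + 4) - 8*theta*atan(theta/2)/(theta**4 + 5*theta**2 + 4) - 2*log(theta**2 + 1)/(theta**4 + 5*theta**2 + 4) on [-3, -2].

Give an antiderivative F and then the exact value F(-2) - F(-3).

f has the shape u'v + uv' for u = -theta**2 - atan(theta/2) and v = log(theta**2 + 1) — it is the derivative of the product u*v.
F(theta) = -2*(theta**2/2 + atan(theta/2)/2)*log(theta**2 + 1) is an antiderivative of f.
Check: d/dtheta[-2*(theta**2/2 + atan(theta/2)/2)*log(theta**2 + 1)] = (-2*theta**5*log(theta**2 + 1) - 2*theta**5 - 10*theta**3*log(theta**2 + 1) - 2*theta**3*atan(theta/2) - 8*theta**3 - 2*theta**2*log(theta**2 + 1) - 8*theta*log(theta**2 + 1) - 8*theta*atan(theta/2) - 2*log(theta**2 + 1))/(theta**4 + 5*theta**2 + 4), which equals f(theta).
F(-2) = -4*log(5) + pi*log(5)/4; F(-3) = -9*log(10) + log(10)*atan(3/2).
Integral = F(-2) - F(-3) = -4*log(5) - log(10)*atan(3/2) + pi*log(5)/4 + 9*log(10).

Antiderivative: F(theta) = -2*(theta**2/2 + atan(theta/2)/2)*log(theta**2 + 1); value = -4*log(5) - log(10)*atan(3/2) + pi*log(5)/4 + 9*log(10)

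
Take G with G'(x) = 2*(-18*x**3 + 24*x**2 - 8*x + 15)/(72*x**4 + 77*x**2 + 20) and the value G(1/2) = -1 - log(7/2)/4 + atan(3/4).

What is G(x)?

Recover the given G'(x) by differentiating a candidate G(x); any mismatch rules it out.
A general antiderivative is -log(4*x**2 + 5/2)/4 + atan(3*x/2) + C.
The condition gives C = -1 - log(7/2)/4 + atan(3/4) - (-log(7/2)/4 + atan(3/4)) = -1.
So G(x) = -log(4*x**2 + 5/2)/4 + atan(3*x/2) - 1.
Check: d/dx[-log(4*x**2 + 5/2)/4 + atan(3*x/2) - 1] = (-36*x**3 + 48*x**2 - 16*x + 30)/(72*x**4 + 77*x**2 + 20), which equals G'(x).

G(x) = -log(4*x**2 + 5/2)/4 + atan(3*x/2) - 1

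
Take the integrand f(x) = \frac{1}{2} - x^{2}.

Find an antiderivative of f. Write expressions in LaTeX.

For F(x) to be correct the identity F'(x) - f(x) = 0 must hold.
Check: d/dx[\frac{x \left(3 - 2 x^{2}\right)}{6}] = \frac{1}{2} - x^{2} = f(x).

An antiderivative is F(x) = \frac{x \left(3 - 2 x^{2}\right)}{6}.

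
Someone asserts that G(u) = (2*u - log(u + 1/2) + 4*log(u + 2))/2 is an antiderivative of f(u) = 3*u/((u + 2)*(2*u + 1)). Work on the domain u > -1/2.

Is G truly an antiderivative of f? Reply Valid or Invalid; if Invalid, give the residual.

Invalid: d/du[G] - f = 1, which is not 0.

d/du[G] = (2*u**2 + 8*u + 2)/(2*u**2 + 5*u + 2)
d/du[G] - f(u) = 1 != 0.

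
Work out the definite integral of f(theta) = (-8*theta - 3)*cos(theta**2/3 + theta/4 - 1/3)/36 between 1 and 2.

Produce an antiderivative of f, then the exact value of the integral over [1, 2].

f matches the chain-rule pattern g'(h)*h' with inner function h(theta) = theta**2/3 + theta/4 - 1/3; substituting u = h(theta) collapses the integral.
F(theta) = -sin(theta**2/3 + theta/4 - 1/3)/3 is an antiderivative of f.
Check: d/dtheta[-sin(theta**2/3 + theta/4 - 1/3)/3] = -2*theta*cos(theta**2/3 + theta/4 - 1/3)/9 - cos(theta**2/3 + theta/4 - 1/3)/12, which equals f(theta).
F(2) = -sin(3/2)/3; F(1) = -sin(1/4)/3.
Integral = F(2) - F(1) = -sin(3/2)/3 + sin(1/4)/3.

Antiderivative: F(theta) = -sin(theta**2/3 + theta/4 - 1/3)/3; value = -sin(3/2)/3 + sin(1/4)/3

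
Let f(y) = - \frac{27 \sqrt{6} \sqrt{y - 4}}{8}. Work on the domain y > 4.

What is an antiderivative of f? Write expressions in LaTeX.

An antiderivative is F(y) = - \frac{9 \sqrt{6} \left(y - 4\right)^{\frac{3}{2}}}{4}.

Check any antiderivative F(y) by computing F'(y) and comparing it with f(y).
Check: d/dy[- \frac{9 \sqrt{6} \left(y - 4\right)^{\frac{3}{2}}}{4}] = - \frac{27 \sqrt{6} \sqrt{y - 4}}{8} = f(y).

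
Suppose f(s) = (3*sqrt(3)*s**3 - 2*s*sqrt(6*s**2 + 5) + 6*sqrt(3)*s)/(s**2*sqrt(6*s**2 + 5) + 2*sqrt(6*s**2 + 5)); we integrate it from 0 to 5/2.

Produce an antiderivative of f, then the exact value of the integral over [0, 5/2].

Antiderivative: F(s) = 3*sqrt(2*s**2 + 5/3)/2 - log(s**2 + 2); value = -log(33/4) - sqrt(15)/2 + log(2) + sqrt(510)/4

For F(s) to be correct the identity F'(s) - f(s) = 0 must hold.
F(s) = 3*sqrt(2*s**2 + 5/3)/2 - log(s**2 + 2) is an antiderivative of f.
Check: d/ds[3*sqrt(2*s**2 + 5/3)/2 - log(s**2 + 2)] = (3*sqrt(3)*s**3 - 2*s*sqrt(6*s**2 + 5) + 6*sqrt(3)*s)/(s**2*sqrt(6*s**2 + 5) + 2*sqrt(6*s**2 + 5)) = f(s).
F(5/2) = -log(33/4) + sqrt(510)/4; F(0) = -log(2) + sqrt(15)/2.
Integral = F(5/2) - F(0) = -log(33/4) - sqrt(15)/2 + log(2) + sqrt(510)/4.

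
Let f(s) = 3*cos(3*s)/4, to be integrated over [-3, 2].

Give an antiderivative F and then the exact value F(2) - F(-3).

Antiderivative: F(s) = sin(3*s)/4; value = sin(6)/4 + sin(9)/4

Check any antiderivative F(s) by computing F'(s) and comparing it with f(s).
F(s) = sin(3*s)/4 is an antiderivative of f.
Check: d/ds[sin(3*s)/4] = 3*cos(3*s)/4 = f(s).
F(2) = sin(6)/4; F(-3) = -sin(9)/4.
Integral = F(2) - F(-3) = sin(6)/4 + sin(9)/4.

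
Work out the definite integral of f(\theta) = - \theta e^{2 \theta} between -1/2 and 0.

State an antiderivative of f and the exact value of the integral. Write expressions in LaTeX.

f has the shape u'v + uv' for u = \frac{1}{4} - \frac{\theta}{2} and v = e^{2 \theta} — it is the derivative of the product u*v.
F(\theta) = \frac{\left(1 - 2 \theta\right) e^{2 \theta}}{4} is an antiderivative of f.
Check: d/d\theta[\frac{\left(1 - 2 \theta\right) e^{2 \theta}}{4}] = - \theta e^{2 \theta} = f(\theta).
F(0) = \frac{1}{4}; F(-1/2) = \frac{1}{2 e}.
Integral = F(0) - F(-1/2) = \frac{1}{4} - \frac{1}{2 e}.

Antiderivative: F(\theta) = \frac{\left(1 - 2 \theta\right) e^{2 \theta}}{4}; value = \frac{1}{4} - \frac{1}{2 e}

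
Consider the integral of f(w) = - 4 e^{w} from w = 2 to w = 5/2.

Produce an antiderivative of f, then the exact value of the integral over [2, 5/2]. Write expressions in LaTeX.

Antiderivative: F(w) = - 4 e^{w}; value = - 4 e^{\frac{5}{2}} + 4 e^{2}

A candidate is checked by its d/dw: the result must match f(w).
F(w) = - 4 e^{w} is an antiderivative of f.
Check: d/dw[- 4 e^{w}] = - 4 e^{w} = f(w).
F(5/2) = - 4 e^{\frac{5}{2}}; F(2) = - 4 e^{2}.
Integral = F(5/2) - F(2) = - 4 e^{\frac{5}{2}} + 4 e^{2}.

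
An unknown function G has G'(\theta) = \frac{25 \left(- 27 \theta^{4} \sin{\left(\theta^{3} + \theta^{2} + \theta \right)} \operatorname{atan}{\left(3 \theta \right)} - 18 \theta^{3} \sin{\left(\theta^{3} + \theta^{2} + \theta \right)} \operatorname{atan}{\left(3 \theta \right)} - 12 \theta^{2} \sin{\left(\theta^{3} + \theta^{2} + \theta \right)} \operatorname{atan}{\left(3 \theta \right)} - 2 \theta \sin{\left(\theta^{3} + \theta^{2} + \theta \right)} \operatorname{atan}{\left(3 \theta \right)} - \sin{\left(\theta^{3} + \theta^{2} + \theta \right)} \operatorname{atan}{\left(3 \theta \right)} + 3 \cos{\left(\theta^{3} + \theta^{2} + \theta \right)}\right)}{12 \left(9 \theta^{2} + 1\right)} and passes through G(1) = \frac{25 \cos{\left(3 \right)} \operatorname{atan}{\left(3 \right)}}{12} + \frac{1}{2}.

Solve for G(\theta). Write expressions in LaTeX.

G(\theta) = \frac{25 \cos{\left(\theta^{3} + \theta^{2} + \theta \right)} \operatorname{atan}{\left(3 \theta \right)}}{12} + \frac{1}{2}

Recognize the product-rule pattern: G'(\theta) = u'v + uv' with u = \frac{25 \operatorname{atan}{\left(3 \theta \right)}}{12}, v = \cos{\left(\theta^{3} + \theta^{2} + \theta \right)}, so integration by parts undoes it.
A general antiderivative is \frac{25 \cos{\left(\theta^{3} + \theta^{2} + \theta \right)} \operatorname{atan}{\left(3 \theta \right)}}{12} + C.
The condition gives C = \frac{25 \cos{\left(3 \right)} \operatorname{atan}{\left(3 \right)}}{12} + \frac{1}{2} - (\frac{25 \cos{\left(3 \right)} \operatorname{atan}{\left(3 \right)}}{12}) = \frac{1}{2}.
So G(\theta) = \frac{25 \cos{\left(\theta^{3} + \theta^{2} + \theta \right)} \operatorname{atan}{\left(3 \theta \right)}}{12} + \frac{1}{2}.
Check: d/d\theta[\frac{25 \cos{\left(\theta^{3} + \theta^{2} + \theta \right)} \operatorname{atan}{\left(3 \theta \right)}}{12} + \frac{1}{2}] = \frac{- 675 \theta^{4} \sin{\left(\theta^{3} + \theta^{2} + \theta \right)} \operatorname{atan}{\left(3 \theta \right)} - 450 \theta^{3} \sin{\left(\theta^{3} + \theta^{2} + \theta \right)} \operatorname{atan}{\left(3 \theta \right)} - 300 \theta^{2} \sin{\left(\theta^{3} + \theta^{2} + \theta \right)} \operatorname{atan}{\left(3 \theta \right)} - 50 \theta \sin{\left(\theta^{3} + \theta^{2} + \theta \right)} \operatorname{atan}{\left(3 \theta \right)} - 25 \sin{\left(\theta^{3} + \theta^{2} + \theta \right)} \operatorname{atan}{\left(3 \theta \right)} + 75 \cos{\left(\theta^{3} + \theta^{2} + \theta \right)}}{108 \theta^{2} + 12}, which equals G'(\theta).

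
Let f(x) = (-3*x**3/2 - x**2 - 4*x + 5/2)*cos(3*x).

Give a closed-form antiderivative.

Check any antiderivative F(x) by computing F'(x) and comparing it with f(x).
Check: d/dx[-x**3*sin(3*x)/2 - x**2*sin(3*x)/3 - x**2*cos(3*x)/2 - x*sin(3*x) - 2*x*cos(3*x)/9 + 49*sin(3*x)/54 - cos(3*x)/3] = -3*x**3*cos(3*x)/2 - x**2*cos(3*x) - 4*x*cos(3*x) + 5*cos(3*x)/2, which equals f(x).

An antiderivative is F(x) = -x**3*sin(3*x)/2 - x**2*sin(3*x)/3 - x**2*cos(3*x)/2 - x*sin(3*x) - 2*x*cos(3*x)/9 + 49*sin(3*x)/54 - cos(3*x)/3.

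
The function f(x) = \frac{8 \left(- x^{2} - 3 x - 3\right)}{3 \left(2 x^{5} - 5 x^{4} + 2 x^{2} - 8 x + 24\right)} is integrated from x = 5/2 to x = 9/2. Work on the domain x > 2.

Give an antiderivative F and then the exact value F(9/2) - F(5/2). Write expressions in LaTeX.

The denominator factors as 3 \left(x - 2\right)^{2} \left(2 x + 3\right) \left(x^{2} + 2\right); partial fractions split f into directly integrable pieces: - \frac{4 \left(37 x - 13\right)}{459 \left(x^{2} + 2\right)} - \frac{32}{833 \left(2 x + 3\right)} + \frac{452}{1323 \left(x - 2\right)} - \frac{52}{63 \left(x - 2\right)^{2}}.
F(x) = \frac{2 \left(3842 x \log{\left(x - 2 \right)} - 216 x \log{\left(x + \frac{3}{2} \right)} - 1813 x \log{\left(x^{2} + 2 \right)} + 637 \sqrt{2} x \operatorname{atan}{\left(\frac{\sqrt{2} x}{2} \right)} - 7684 \log{\left(x - 2 \right)} + 432 \log{\left(x + \frac{3}{2} \right)} + 3626 \log{\left(x^{2} + 2 \right)} - 1274 \sqrt{2} \operatorname{atan}{\left(\frac{\sqrt{2} x}{2} \right)} + 9282\right)}{22491 \left(x - 2\right)} is an antiderivative of f.
Check: d/dx[\frac{2 \left(3842 x \log{\left(x - 2 \right)} - 216 x \log{\left(x + \frac{3}{2} \right)} - 1813 x \log{\left(x^{2} + 2 \right)} + 637 \sqrt{2} x \operatorname{atan}{\left(\frac{\sqrt{2} x}{2} \right)} - 7684 \log{\left(x - 2 \right)} + 432 \log{\left(x + \frac{3}{2} \right)} + 3626 \log{\left(x^{2} + 2 \right)} - 1274 \sqrt{2} \operatorname{atan}{\left(\frac{\sqrt{2} x}{2} \right)} + 9282\right)}{22491 \left(x - 2\right)}] = \frac{- 8 x^{2} - 24 x - 24}{6 x^{5} - 15 x^{4} + 6 x^{2} - 24 x + 72}, which equals f(x).
F(9/2) = - \frac{74 \log{\left(\frac{89}{4} \right)}}{459} - \frac{16 \log{\left(6 \right)}}{833} + \frac{26 \sqrt{2} \operatorname{atan}{\left(\frac{9 \sqrt{2}}{4} \right)}}{459} + \frac{452 \log{\left(\frac{5}{2} \right)}}{1323} + \frac{104}{315}; F(5/2) = - \frac{74 \log{\left(\frac{33}{4} \right)}}{459} - \frac{452 \log{\left(2 \right)}}{1323} - \frac{16 \log{\left(4 \right)}}{833} + \frac{26 \sqrt{2} \operatorname{atan}{\left(\frac{5 \sqrt{2}}{4} \right)}}{459} + \frac{104}{63}.
Integral = F(9/2) - F(5/2) = - \frac{416}{315} - \frac{74 \log{\left(\frac{89}{4} \right)}}{459} - \frac{26 \sqrt{2} \operatorname{atan}{\left(\frac{5 \sqrt{2}}{4} \right)}}{459} - \frac{16 \log{\left(6 \right)}}{833} + \frac{16 \log{\left(4 \right)}}{833} + \frac{26 \sqrt{2} \operatorname{atan}{\left(\frac{9 \sqrt{2}}{4} \right)}}{459} + \frac{452 \log{\left(2 \right)}}{1323} + \frac{452 \log{\left(\frac{5}{2} \right)}}{1323} + \frac{74 \log{\left(\frac{33}{4} \right)}}{459}.

Antiderivative: F(x) = \frac{2 \left(3842 x \log{\left(x - 2 \right)} - 216 x \log{\left(x + \frac{3}{2} \right)} - 1813 x \log{\left(x^{2} + 2 \right)} + 637 \sqrt{2} x \operatorname{atan}{\left(\frac{\sqrt{2} x}{2} \right)} - 7684 \log{\left(x - 2 \right)} + 432 \log{\left(x + \frac{3}{2} \right)} + 3626 \log{\left(x^{2} + 2 \right)} - 1274 \sqrt{2} \operatorname{atan}{\left(\frac{\sqrt{2} x}{2} \right)} + 9282\right)}{22491 \left(x - 2\right)}; value = - \frac{416}{315} - \frac{74 \log{\left(\frac{89}{4} \right)}}{459} - \frac{26 \sqrt{2} \operatorname{atan}{\left(\frac{5 \sqrt{2}}{4} \right)}}{459} - \frac{16 \log{\left(6 \right)}}{833} + \frac{16 \log{\left(4 \right)}}{833} + \frac{26 \sqrt{2} \operatorname{atan}{\left(\frac{9 \sqrt{2}}{4} \right)}}{459} + \frac{452 \log{\left(2 \right)}}{1323} + \frac{452 \log{\left(\frac{5}{2} \right)}}{1323} + \frac{74 \log{\left(\frac{33}{4} \right)}}{459}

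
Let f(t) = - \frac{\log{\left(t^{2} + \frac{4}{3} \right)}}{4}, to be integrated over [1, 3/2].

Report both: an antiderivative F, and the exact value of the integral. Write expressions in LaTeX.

Antiderivative: F(t) = - \frac{3 t \log{\left(t^{2} + \frac{4}{3} \right)} - 6 t + 4 \sqrt{3} \operatorname{atan}{\left(\frac{\sqrt{3} t}{2} \right)}}{12}; value = - \frac{\sqrt{3} \operatorname{atan}{\left(\frac{3 \sqrt{3}}{4} \right)}}{3} - \frac{3 \log{\left(\frac{43}{12} \right)}}{8} + \frac{\log{\left(\frac{7}{3} \right)}}{4} + \frac{1}{4} + \frac{\sqrt{3} \operatorname{atan}{\left(\frac{\sqrt{3}}{2} \right)}}{3}

Whatever form F(t) takes, F'(t) = f(t) is non-negotiable.
F(t) = - \frac{3 t \log{\left(t^{2} + \frac{4}{3} \right)} - 6 t + 4 \sqrt{3} \operatorname{atan}{\left(\frac{\sqrt{3} t}{2} \right)}}{12} is an antiderivative of f.
Check: d/dt[- \frac{3 t \log{\left(t^{2} + \frac{4}{3} \right)} - 6 t + 4 \sqrt{3} \operatorname{atan}{\left(\frac{\sqrt{3} t}{2} \right)}}{12}] = - \frac{\log{\left(t^{2} + \frac{4}{3} \right)}}{4} = f(t).
F(3/2) = - \frac{\sqrt{3} \operatorname{atan}{\left(\frac{3 \sqrt{3}}{4} \right)}}{3} - \frac{3 \log{\left(\frac{43}{12} \right)}}{8} + \frac{3}{4}; F(1) = - \frac{\sqrt{3} \operatorname{atan}{\left(\frac{\sqrt{3}}{2} \right)}}{3} - \frac{\log{\left(\frac{7}{3} \right)}}{4} + \frac{1}{2}.
Integral = F(3/2) - F(1) = - \frac{\sqrt{3} \operatorname{atan}{\left(\frac{3 \sqrt{3}}{4} \right)}}{3} - \frac{3 \log{\left(\frac{43}{12} \right)}}{8} + \frac{\log{\left(\frac{7}{3} \right)}}{4} + \frac{1}{4} + \frac{\sqrt{3} \operatorname{atan}{\left(\frac{\sqrt{3}}{2} \right)}}{3}.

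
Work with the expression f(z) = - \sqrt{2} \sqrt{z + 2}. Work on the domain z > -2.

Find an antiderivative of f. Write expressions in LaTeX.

Differentiate the proposed F(z) back; it has to land on f(z) exactly.
Check: d/dz[- \frac{2 z \sqrt{2 z + 4}}{3} - \frac{4 \sqrt{2 z + 4}}{3}] = \frac{- \sqrt{2} z - 2 \sqrt{2}}{\sqrt{z + 2}}, which equals f(z).

An antiderivative is F(z) = - \frac{2 z \sqrt{2 z + 4}}{3} - \frac{4 \sqrt{2 z + 4}}{3}.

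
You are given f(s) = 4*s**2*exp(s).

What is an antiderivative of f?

Recognize the product-rule pattern: f = u'v + uv' with u = 4*s**2 - 8*s + 8, v = exp(s), so integration by parts undoes it.
Check: d/ds[4*(s**2 - 2*s + 2)*exp(s)] = 4*s**2*exp(s) = f(s).

An antiderivative is F(s) = 4*(s**2 - 2*s + 2)*exp(s).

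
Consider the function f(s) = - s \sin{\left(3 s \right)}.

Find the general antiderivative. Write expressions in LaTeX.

F(s) = \frac{s \cos{\left(3 s \right)}}{3} - \frac{\sin{\left(3 s \right)}}{9} + C

Check any antiderivative F(s) by computing F'(s) and comparing it with f(s).
Check: d/ds[\frac{s \cos{\left(3 s \right)}}{3} - \frac{\sin{\left(3 s \right)}}{9}] = - s \sin{\left(3 s \right)} = f(s).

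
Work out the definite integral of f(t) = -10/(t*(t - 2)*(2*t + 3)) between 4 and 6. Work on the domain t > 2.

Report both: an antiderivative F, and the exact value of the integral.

Antiderivative: F(t) = -5*(-7*log(t) + 3*log(t - 2) + 4*log(t + 3/2))/21; value = -50*log(4)/21 - 20*log(15/2)/21 + 5*log(2)/7 + 20*log(11/2)/21 + 5*log(6)/3

The denominator factors as t*(t - 2)*(2*t + 3); partial fractions split f into directly integrable pieces: -40/(21*(2*t + 3)) - 5/(7*(t - 2)) + 5/(3*t).
F(t) = -5*(-7*log(t) + 3*log(t - 2) + 4*log(t + 3/2))/21 is an antiderivative of f.
Check: d/dt[-5*(-7*log(t) + 3*log(t - 2) + 4*log(t + 3/2))/21] = -10/(2*t**3 - t**2 - 6*t), which equals f(t).
F(6) = -20*log(15/2)/21 - 5*log(4)/7 + 5*log(6)/3; F(4) = -20*log(11/2)/21 - 5*log(2)/7 + 5*log(4)/3.
Integral = F(6) - F(4) = -50*log(4)/21 - 20*log(15/2)/21 + 5*log(2)/7 + 20*log(11/2)/21 + 5*log(6)/3.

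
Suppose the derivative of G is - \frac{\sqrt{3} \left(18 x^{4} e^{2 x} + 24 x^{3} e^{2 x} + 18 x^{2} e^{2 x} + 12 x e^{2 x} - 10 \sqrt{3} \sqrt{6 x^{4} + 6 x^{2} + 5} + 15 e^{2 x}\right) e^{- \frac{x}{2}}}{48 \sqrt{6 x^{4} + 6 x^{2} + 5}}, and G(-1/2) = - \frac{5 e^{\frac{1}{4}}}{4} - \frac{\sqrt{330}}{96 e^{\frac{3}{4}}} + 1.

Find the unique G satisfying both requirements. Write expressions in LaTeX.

G(x) = \frac{\left(- \sqrt{3} \sqrt{6 x^{4} + 6 x^{2} + 5} e^{2 x} + 24 e^{\frac{x}{2}} - 30\right) e^{- \frac{x}{2}}}{24}

Recognize the product-rule pattern: G'(x) = u'v + uv' with u = - \frac{\sqrt{2 x^{4} + 2 x^{2} + \frac{5}{3}}}{8} - \frac{5 e^{- 2 x}}{4}, v = e^{\frac{3 x}{2}}, so integration by parts undoes it.
A general antiderivative is - \frac{\left(\frac{\sqrt{2 x^{4} + 2 x^{2} + \frac{5}{3}}}{4} + \frac{5 e^{- 2 x}}{2}\right) e^{\frac{3 x}{2}}}{2} + C.
The condition gives C = - \frac{5 e^{\frac{1}{4}}}{4} - \frac{\sqrt{330}}{96 e^{\frac{3}{4}}} + 1 - (- \frac{5 e^{\frac{1}{4}}}{4} - \frac{\sqrt{330}}{96 e^{\frac{3}{4}}}) = 1.
So G(x) = \frac{\left(- \sqrt{3} \sqrt{6 x^{4} + 6 x^{2} + 5} e^{2 x} + 24 e^{\frac{x}{2}} - 30\right) e^{- \frac{x}{2}}}{24}.
Check: d/dx[\frac{\left(- \sqrt{3} \sqrt{6 x^{4} + 6 x^{2} + 5} e^{2 x} + 24 e^{\frac{x}{2}} - 30\right) e^{- \frac{x}{2}}}{24}] = \frac{\left(- 6 \sqrt{3} x^{4} e^{2 x} - 8 \sqrt{3} x^{3} e^{2 x} - 6 \sqrt{3} x^{2} e^{2 x} - 4 \sqrt{3} x e^{2 x} + 10 \sqrt{6 x^{4} + 6 x^{2} + 5} - 5 \sqrt{3} e^{2 x}\right) e^{- \frac{x}{2}}}{16 \sqrt{6 x^{4} + 6 x^{2} + 5}}, which equals G'(x).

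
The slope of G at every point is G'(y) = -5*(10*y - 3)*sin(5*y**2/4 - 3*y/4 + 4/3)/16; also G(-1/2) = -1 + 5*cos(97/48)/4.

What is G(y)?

G(y) = 5*cos(5*y**2/4 - 3*y/4 + 4/3)/4 - 1

G'(y) matches the chain-rule pattern g'(h)*h' with inner function h(y) = 5*y**2/4 - 3*y/4 + 4/3; substituting u = h(y) collapses the integral.
A general antiderivative is 5*cos(5*y**2/4 - 3*y/4 + 4/3)/4 + C.
The condition gives C = -1 + 5*cos(97/48)/4 - (5*cos(97/48)/4) = -1.
So G(y) = 5*cos(5*y**2/4 - 3*y/4 + 4/3)/4 - 1.
Check: d/dy[5*cos(5*y**2/4 - 3*y/4 + 4/3)/4 - 1] = -25*y*sin(5*y**2/4 - 3*y/4 + 4/3)/8 + 15*sin(5*y**2/4 - 3*y/4 + 4/3)/16, which equals G'(y).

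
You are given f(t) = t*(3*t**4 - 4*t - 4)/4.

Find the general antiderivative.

A first test for any F(t): its t-derivative must equal f(t) identically.
Check: d/dt[t**2*(3*t**4 - 8*t - 12)/24] = 3*t**5/4 - t**2 - t, which equals f(t).

F(t) = t**2*(3*t**4 - 8*t - 12)/24 + C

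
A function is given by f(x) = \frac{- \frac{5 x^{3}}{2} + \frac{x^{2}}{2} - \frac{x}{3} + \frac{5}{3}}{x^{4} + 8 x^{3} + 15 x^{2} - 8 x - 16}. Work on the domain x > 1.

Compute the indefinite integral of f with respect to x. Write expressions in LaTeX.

The denominator factors as 6 \left(x - 1\right) \left(x + 1\right) \left(x + 4\right)^{2}; partial fractions split f into directly integrable pieces: - \frac{497}{225 \left(x + 4\right)} + \frac{57}{5 \left(x + 4\right)^{2}} - \frac{5}{18 \left(x + 1\right)} - \frac{1}{75 \left(x - 1\right)}.
Check: d/dx[- \frac{\log{\left(x - 1 \right)}}{75} - \frac{5 \log{\left(x + 1 \right)}}{18} - \frac{497 \log{\left(x + 4 \right)}}{225} - \frac{57}{5 x + 20}] = \frac{- 15 x^{3} + 3 x^{2} - 2 x + 10}{6 x^{4} + 48 x^{3} + 90 x^{2} - 48 x - 96}, which equals f(x).

F(x) = - \frac{\log{\left(x - 1 \right)}}{75} - \frac{5 \log{\left(x + 1 \right)}}{18} - \frac{497 \log{\left(x + 4 \right)}}{225} - \frac{57}{5 x + 20} + C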